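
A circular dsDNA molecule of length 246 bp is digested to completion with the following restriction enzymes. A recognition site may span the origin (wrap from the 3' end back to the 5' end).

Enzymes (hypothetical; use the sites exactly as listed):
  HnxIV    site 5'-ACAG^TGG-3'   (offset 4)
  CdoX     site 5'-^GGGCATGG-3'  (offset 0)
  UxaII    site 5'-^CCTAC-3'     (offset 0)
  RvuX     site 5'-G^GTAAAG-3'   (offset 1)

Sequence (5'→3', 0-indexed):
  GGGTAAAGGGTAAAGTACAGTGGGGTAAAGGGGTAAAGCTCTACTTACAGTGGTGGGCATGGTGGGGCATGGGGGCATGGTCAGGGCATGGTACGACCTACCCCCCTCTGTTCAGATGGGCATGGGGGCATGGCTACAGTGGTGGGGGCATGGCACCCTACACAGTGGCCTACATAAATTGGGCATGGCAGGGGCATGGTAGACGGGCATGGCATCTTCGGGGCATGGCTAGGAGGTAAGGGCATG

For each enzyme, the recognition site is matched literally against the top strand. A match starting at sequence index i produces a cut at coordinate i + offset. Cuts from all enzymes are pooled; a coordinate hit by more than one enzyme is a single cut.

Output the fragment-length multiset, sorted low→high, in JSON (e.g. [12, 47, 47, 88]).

[3,4,4,6,7,8,8,8,9,9,10,11,11,11,11,12,13,13,14,16,18,19,21]

Site scan:
  HnxIV (ACAGTGG, off=4): starts [16, 46, 135, 161] → cuts [20, 50, 139, 165]
  CdoX (GGGCATGG, off=0): starts [54, 64, 72, 83, 117, 125, 145, 180, 191, 204, 220, 239] → cuts [54, 64, 72, 83, 117, 125, 145, 180, 191, 204, 220, 239]
  UxaII (CCTAC, off=0): starts [96, 156, 168] → cuts [96, 156, 168]
  RvuX (GGTAAAG, off=1): starts [1, 8, 23, 31] → cuts [2, 9, 24, 32]

All cut coordinates (distinct, sorted): [2, 9, 20, 24, 32, 50, 54, 64, 72, 83, 96, 117, 125, 139, 145, 156, 165, 168, 180, 191, 204, 220, 239]

Fragments:
  2→9: 7 bp
  9→20: 11 bp
  20→24: 4 bp
  24→32: 8 bp
  32→50: 18 bp
  50→54: 4 bp
  54→64: 10 bp
  64→72: 8 bp
  72→83: 11 bp
  83→96: 13 bp
  96→117: 21 bp
  117→125: 8 bp
  125→139: 14 bp
  139→145: 6 bp
  145→156: 11 bp
  156→165: 9 bp
  165→168: 3 bp
  168→180: 12 bp
  180→191: 11 bp
  191→204: 13 bp
  204→220: 16 bp
  220→239: 19 bp
  239→2 (wrap): 246-239+2 = 9 bp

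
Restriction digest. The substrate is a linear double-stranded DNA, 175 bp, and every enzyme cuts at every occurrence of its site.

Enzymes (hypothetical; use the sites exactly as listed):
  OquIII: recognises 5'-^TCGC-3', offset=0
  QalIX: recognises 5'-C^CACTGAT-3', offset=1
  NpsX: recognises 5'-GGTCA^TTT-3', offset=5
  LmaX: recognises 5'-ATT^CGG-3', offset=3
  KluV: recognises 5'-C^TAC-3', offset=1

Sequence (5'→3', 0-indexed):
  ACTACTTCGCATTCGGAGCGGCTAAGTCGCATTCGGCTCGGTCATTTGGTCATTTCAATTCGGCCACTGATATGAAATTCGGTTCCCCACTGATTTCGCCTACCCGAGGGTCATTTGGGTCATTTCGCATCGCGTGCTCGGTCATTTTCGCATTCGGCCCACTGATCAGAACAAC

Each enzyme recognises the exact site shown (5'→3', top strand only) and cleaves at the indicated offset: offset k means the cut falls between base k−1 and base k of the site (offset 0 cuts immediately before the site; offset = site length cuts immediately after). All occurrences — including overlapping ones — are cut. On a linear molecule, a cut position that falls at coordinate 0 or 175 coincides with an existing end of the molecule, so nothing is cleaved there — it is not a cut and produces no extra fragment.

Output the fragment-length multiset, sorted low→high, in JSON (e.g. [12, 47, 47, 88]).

[2,2,3,4,4,5,5,5,7,7,7,8,8,8,8,9,11,13,13,15,15,16]

Site scan:
  OquIII (TCGC, off=0): starts [6, 26, 95, 124, 129, 147] → cuts [6, 26, 95, 124, 129, 147]
  QalIX (CCACTGAT, off=1): starts [63, 86, 158] → cuts [64, 87, 159]
  NpsX (GGTCATTT, off=5): starts [39, 47, 108, 117, 139] → cuts [44, 52, 113, 122, 144]
  LmaX (ATTCGG, off=3): starts [10, 30, 57, 76, 151] → cuts [13, 33, 60, 79, 154]
  KluV (CTAC, off=1): starts [1, 99] → cuts [2, 100]

Pooled cuts: [2, 6, 13, 26, 33, 44, 52, 60, 64, 79, 87, 95, 100, 113, 122, 124, 129, 144, 147, 154, 159]

Fragments:
  [0,2): 2 bp
  [2,6): 4 bp
  [6,13): 7 bp
  [13,26): 13 bp
  [26,33): 7 bp
  [33,44): 11 bp
  [44,52): 8 bp
  [52,60): 8 bp
  [60,64): 4 bp
  [64,79): 15 bp
  [79,87): 8 bp
  [87,95): 8 bp
  [95,100): 5 bp
  [100,113): 13 bp
  [113,122): 9 bp
  [122,124): 2 bp
  [124,129): 5 bp
  [129,144): 15 bp
  [144,147): 3 bp
  [147,154): 7 bp
  [154,159): 5 bp
  [159,175): 16 bp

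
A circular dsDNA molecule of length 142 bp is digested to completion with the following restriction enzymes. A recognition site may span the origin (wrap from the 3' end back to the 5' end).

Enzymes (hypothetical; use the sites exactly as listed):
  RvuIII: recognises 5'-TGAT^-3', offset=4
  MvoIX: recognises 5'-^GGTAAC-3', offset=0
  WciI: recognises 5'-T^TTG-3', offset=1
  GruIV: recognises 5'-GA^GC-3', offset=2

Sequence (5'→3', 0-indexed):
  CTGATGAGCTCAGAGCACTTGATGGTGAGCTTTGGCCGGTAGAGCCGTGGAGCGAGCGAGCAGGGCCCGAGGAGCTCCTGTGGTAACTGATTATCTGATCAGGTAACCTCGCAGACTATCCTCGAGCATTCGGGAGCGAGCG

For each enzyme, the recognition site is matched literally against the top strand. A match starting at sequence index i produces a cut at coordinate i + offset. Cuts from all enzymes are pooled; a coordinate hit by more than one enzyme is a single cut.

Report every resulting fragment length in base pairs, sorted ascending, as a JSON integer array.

[2,2,3,4,4,4,5,7,8,8,8,8,9,10,10,12,14,24]

Scan for sites:
  RvuIII (TGAT, off=4): starts [1, 19, 87, 95] → cuts [5, 23, 91, 99]
  MvoIX (GGTAAC, off=0): starts [81, 101] → cuts [81, 101]
  WciI (TTTG, off=1): starts [30] → cuts [31]
  GruIV (GAGC, off=2): starts [5, 12, 26, 41, 49, 53, 57, 71, 123, 133, 137] → cuts [7, 14, 28, 43, 51, 55, 59, 73, 125, 135, 139]

All cut coordinates (distinct, sorted): [5, 7, 14, 23, 28, 31, 43, 51, 55, 59, 73, 81, 91, 99, 101, 125, 135, 139]

Fragment lengths:
  5→7: 2 bp
  7→14: 7 bp
  14→23: 9 bp
  23→28: 5 bp
  28→31: 3 bp
  31→43: 12 bp
  43→51: 8 bp
  51→55: 4 bp
  55→59: 4 bp
  59→73: 14 bp
  73→81: 8 bp
  81→91: 10 bp
  91→99: 8 bp
  99→101: 2 bp
  101→125: 24 bp
  125→135: 10 bp
  135→139: 4 bp
  139→5 (wrap): 142-139+5 = 8 bp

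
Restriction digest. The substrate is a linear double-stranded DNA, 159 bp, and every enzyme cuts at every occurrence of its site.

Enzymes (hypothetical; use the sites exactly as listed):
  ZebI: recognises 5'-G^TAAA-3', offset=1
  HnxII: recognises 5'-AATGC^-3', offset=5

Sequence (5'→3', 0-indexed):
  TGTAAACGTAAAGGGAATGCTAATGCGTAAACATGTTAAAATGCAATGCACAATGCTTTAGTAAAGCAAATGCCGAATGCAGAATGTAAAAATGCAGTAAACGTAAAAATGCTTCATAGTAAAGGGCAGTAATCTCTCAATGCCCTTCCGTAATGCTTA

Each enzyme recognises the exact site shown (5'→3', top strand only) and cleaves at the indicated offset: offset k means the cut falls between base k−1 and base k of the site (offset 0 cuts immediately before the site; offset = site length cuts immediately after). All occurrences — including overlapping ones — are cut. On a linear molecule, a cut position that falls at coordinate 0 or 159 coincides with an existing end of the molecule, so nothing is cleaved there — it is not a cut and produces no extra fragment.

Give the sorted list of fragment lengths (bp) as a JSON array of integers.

[1,2,2,3,5,5,6,6,6,6,7,7,7,9,9,12,12,13,17,24]

Site scan:
  ZebI GTAAA/1: at [1, 7, 26, 60, 85, 96, 102, 118] ⇒ [2, 8, 27, 61, 86, 97, 103, 119]
  HnxII AATGC/5: at [15, 21, 39, 44, 51, 68, 75, 90, 107, 138, 151] ⇒ [20, 26, 44, 49, 56, 73, 80, 95, 112, 143, 156]

All cut coordinates (distinct, sorted): [2, 8, 20, 26, 27, 44, 49, 56, 61, 73, 80, 86, 95, 97, 103, 112, 119, 143, 156]

Fragments:
  [0,2): 2 bp
  [2,8): 6 bp
  [8,20): 12 bp
  [20,26): 6 bp
  [26,27): 1 bp
  [27,44): 17 bp
  [44,49): 5 bp
  [49,56): 7 bp
  [56,61): 5 bp
  [61,73): 12 bp
  [73,80): 7 bp
  [80,86): 6 bp
  [86,95): 9 bp
  [95,97): 2 bp
  [97,103): 6 bp
  [103,112): 9 bp
  [112,119): 7 bp
  [119,143): 24 bp
  [143,156): 13 bp
  [156,159): 3 bp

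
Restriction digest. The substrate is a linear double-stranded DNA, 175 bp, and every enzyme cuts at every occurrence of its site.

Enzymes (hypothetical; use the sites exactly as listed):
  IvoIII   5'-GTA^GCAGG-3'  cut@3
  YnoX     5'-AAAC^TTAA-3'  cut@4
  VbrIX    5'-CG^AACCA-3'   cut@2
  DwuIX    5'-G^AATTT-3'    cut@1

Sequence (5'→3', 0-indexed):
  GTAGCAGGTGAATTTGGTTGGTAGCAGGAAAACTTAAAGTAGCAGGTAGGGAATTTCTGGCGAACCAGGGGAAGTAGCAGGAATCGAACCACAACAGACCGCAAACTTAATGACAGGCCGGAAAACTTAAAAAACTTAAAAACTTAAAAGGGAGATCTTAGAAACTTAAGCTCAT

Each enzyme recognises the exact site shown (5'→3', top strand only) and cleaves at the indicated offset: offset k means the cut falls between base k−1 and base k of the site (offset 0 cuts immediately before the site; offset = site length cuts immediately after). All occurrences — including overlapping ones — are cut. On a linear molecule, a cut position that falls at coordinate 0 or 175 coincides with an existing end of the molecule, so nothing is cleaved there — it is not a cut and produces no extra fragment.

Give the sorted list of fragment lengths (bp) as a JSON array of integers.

[3,7,8,8,9,10,10,10,10,11,13,14,20,20,22]

Per-enzyme occurrences:
  IvoIII (GTAGCAGG, off=3): starts [0, 20, 38, 73] → cuts [3, 23, 41, 76]
  YnoX (AAACTTAA, off=4): starts [29, 102, 122, 131, 139, 161] → cuts [33, 106, 126, 135, 143, 165]
  VbrIX (CGAACCA, off=2): starts [60, 84] → cuts [62, 86]
  DwuIX (GAATTT, off=1): starts [9, 50] → cuts [10, 51]

Pooled cuts: [3, 10, 23, 33, 41, 51, 62, 76, 86, 106, 126, 135, 143, 165]

Fragments:
  [0,3): 3 bp
  [3,10): 7 bp
  [10,23): 13 bp
  [23,33): 10 bp
  [33,41): 8 bp
  [41,51): 10 bp
  [51,62): 11 bp
  [62,76): 14 bp
  [76,86): 10 bp
  [86,106): 20 bp
  [106,126): 20 bp
  [126,135): 9 bp
  [135,143): 8 bp
  [143,165): 22 bp
  [165,175): 10 bp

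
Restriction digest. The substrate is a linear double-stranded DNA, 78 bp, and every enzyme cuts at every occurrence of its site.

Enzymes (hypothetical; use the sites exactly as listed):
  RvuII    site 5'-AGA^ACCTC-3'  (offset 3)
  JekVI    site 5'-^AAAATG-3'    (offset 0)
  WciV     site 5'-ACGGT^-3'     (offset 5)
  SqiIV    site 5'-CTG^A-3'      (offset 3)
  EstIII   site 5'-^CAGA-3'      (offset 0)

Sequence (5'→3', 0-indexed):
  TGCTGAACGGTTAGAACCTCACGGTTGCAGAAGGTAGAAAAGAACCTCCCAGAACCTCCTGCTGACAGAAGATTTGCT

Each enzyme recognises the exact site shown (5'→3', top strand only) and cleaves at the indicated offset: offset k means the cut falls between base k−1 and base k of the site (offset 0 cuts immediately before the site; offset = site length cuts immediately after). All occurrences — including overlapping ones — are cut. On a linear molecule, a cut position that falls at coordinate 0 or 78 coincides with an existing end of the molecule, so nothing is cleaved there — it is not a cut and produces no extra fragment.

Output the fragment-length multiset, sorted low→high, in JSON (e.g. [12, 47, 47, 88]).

[1,2,4,4,5,6,6,10,11,13,16]

Site scan:
  RvuII AGAACCTC/3: at [12, 40, 50] ⇒ [15, 43, 53]
  JekVI (AAAATG, off=0): no sites
  WciV ACGGT/5: at [6, 20] ⇒ [11, 25]
  SqiIV CTGA/3: at [2, 61] ⇒ [5, 64]
  EstIII CAGA/0: at [27, 49, 65] ⇒ [27, 49, 65]

All cut coordinates (distinct, sorted): [5, 11, 15, 25, 27, 43, 49, 53, 64, 65]

Fragments:
  [0,5): 5 bp
  [5,11): 6 bp
  [11,15): 4 bp
  [15,25): 10 bp
  [25,27): 2 bp
  [27,43): 16 bp
  [43,49): 6 bp
  [49,53): 4 bp
  [53,64): 11 bp
  [64,65): 1 bp
  [65,78): 13 bp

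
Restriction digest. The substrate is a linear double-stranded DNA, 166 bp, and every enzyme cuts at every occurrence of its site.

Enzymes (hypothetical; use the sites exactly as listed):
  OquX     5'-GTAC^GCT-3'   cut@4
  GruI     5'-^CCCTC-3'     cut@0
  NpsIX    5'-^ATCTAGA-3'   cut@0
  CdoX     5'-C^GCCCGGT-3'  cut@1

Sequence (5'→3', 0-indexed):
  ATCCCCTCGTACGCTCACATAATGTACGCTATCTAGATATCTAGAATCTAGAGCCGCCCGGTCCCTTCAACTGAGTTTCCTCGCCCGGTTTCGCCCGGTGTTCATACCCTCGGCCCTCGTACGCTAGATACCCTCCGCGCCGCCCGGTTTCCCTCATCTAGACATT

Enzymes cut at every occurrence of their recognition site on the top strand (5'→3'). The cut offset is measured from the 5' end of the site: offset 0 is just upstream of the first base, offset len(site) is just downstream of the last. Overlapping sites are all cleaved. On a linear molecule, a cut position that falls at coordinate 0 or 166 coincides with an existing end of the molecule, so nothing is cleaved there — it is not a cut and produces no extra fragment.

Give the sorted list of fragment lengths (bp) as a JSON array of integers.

Per-enzyme occurrences:
  OquX GTACGCT/4: at [8, 23, 118] ⇒ [12, 27, 122]
  GruI CCCTC/0: at [3, 106, 113, 130, 150] ⇒ [3, 106, 113, 130, 150]
  NpsIX ATCTAGA/0: at [30, 38, 45, 155] ⇒ [30, 38, 45, 155]
  CdoX CGCCCGGT/1: at [54, 81, 91, 140] ⇒ [55, 82, 92, 141]

All cut coordinates (distinct, sorted): [3, 12, 27, 30, 38, 45, 55, 82, 92, 106, 113, 122, 130, 141, 150, 155]

Fragments:
  [0,3): 3 bp
  [3,12): 9 bp
  [12,27): 15 bp
  [27,30): 3 bp
  [30,38): 8 bp
  [38,45): 7 bp
  [45,55): 10 bp
  [55,82): 27 bp
  [82,92): 10 bp
  [92,106): 14 bp
  [106,113): 7 bp
  [113,122): 9 bp
  [122,130): 8 bp
  [130,141): 11 bp
  [141,150): 9 bp
  [150,155): 5 bp
  [155,166): 11 bp

[3,3,5,7,7,8,8,9,9,9,10,10,11,11,14,15,27]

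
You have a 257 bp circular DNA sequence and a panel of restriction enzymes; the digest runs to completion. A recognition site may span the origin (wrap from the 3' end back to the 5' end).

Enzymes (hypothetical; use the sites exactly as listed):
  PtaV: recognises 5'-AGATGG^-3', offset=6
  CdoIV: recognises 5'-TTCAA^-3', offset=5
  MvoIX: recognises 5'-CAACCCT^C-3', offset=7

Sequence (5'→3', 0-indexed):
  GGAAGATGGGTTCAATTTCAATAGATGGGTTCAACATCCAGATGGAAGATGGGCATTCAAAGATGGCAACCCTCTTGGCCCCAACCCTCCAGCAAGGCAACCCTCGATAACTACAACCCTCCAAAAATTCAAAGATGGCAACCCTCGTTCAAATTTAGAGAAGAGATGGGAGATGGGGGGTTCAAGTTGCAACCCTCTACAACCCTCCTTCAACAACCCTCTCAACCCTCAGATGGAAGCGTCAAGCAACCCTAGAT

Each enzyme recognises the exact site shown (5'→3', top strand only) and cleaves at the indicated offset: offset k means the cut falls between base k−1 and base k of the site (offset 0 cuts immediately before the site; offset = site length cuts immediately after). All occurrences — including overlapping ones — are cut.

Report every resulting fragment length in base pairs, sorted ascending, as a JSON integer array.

[6,6,6,6,6,7,7,7,7,7,7,7,7,7,7,8,9,9,10,11,11,12,15,16,16,17,23]

Per-enzyme occurrences:
  PtaV (AGATGG, off=6): starts [3, 22, 39, 46, 60, 132, 163, 170, 230, 253] → cuts [2, 9, 28, 45, 52, 66, 138, 169, 176, 236]
  CdoIV (TTCAA, off=5): starts [10, 16, 29, 55, 127, 147, 180, 208] → cuts [15, 21, 34, 60, 132, 152, 185, 213]
  MvoIX (CAACCCTC, off=7): starts [66, 81, 97, 113, 138, 189, 199, 213, 222] → cuts [73, 88, 104, 120, 145, 196, 206, 220, 229]

Pooled cuts: [2, 9, 15, 21, 28, 34, 45, 52, 60, 66, 73, 88, 104, 120, 132, 138, 145, 152, 169, 176, 185, 196, 206, 213, 220, 229, 236]

Fragments:
  2→9: 7 bp
  9→15: 6 bp
  15→21: 6 bp
  21→28: 7 bp
  28→34: 6 bp
  34→45: 11 bp
  45→52: 7 bp
  52→60: 8 bp
  60→66: 6 bp
  66→73: 7 bp
  73→88: 15 bp
  88→104: 16 bp
  104→120: 16 bp
  120→132: 12 bp
  132→138: 6 bp
  138→145: 7 bp
  145→152: 7 bp
  152→169: 17 bp
  169→176: 7 bp
  176→185: 9 bp
  185→196: 11 bp
  196→206: 10 bp
  206→213: 7 bp
  213→220: 7 bp
  220→229: 9 bp
  229→236: 7 bp
  236→2 (wrap): 257-236+2 = 23 bp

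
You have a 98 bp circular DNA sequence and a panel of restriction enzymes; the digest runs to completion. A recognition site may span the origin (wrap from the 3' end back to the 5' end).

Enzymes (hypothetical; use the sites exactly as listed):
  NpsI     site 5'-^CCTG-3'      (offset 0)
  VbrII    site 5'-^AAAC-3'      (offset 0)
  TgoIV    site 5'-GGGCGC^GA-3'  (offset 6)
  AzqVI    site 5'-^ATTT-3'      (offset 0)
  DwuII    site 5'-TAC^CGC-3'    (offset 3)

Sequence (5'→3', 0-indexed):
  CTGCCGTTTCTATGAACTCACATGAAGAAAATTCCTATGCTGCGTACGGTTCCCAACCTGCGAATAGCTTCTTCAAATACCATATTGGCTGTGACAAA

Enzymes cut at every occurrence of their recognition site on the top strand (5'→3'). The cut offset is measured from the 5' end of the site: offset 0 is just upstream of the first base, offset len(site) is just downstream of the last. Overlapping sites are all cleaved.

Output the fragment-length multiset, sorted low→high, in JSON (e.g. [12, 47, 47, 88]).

[39,59]

Site scan:
  NpsI CCTG/0: at [56] ⇒ [56]
  VbrII AAAC/0: at [95] ⇒ [95]
  TgoIV (GGGCGCGA, off=6): no sites
  AzqVI (ATTT, off=0): no sites
  DwuII (TACCGC, off=3): no sites

Pooled cuts: [56, 95]

Fragment lengths:
  56→95: 39 bp
  95→56 (wrap): 98-95+56 = 59 bp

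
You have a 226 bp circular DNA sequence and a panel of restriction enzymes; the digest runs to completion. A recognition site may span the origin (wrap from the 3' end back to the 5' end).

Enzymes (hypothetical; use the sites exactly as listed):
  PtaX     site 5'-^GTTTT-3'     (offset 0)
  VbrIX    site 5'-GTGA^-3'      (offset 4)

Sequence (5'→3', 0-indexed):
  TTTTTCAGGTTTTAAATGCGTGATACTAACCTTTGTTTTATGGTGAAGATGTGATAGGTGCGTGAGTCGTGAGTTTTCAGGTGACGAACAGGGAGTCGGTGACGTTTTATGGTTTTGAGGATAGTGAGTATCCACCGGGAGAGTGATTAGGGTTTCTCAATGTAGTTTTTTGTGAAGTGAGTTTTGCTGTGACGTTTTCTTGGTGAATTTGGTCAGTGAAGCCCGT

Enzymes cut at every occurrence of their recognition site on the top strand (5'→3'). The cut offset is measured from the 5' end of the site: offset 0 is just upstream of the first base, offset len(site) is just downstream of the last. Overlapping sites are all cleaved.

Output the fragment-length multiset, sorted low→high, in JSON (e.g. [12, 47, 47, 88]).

[1,1,5,5,7,8,8,10,11,11,11,12,12,12,13,13,15,16,18,18,19]

Site scan:
  PtaX (GTTTT, off=0): starts [8, 34, 72, 103, 111, 164, 180, 193, 224] → cuts [8, 34, 72, 103, 111, 164, 180, 193, 224]
  VbrIX (GTGA, off=4): starts [19, 42, 50, 61, 68, 80, 98, 123, 142, 171, 176, 188, 202, 215] → cuts [23, 46, 54, 65, 72, 84, 102, 127, 146, 175, 180, 192, 206, 219]

All cut coordinates (distinct, sorted): [8, 23, 34, 46, 54, 65, 72, 84, 102, 103, 111, 127, 146, 164, 175, 180, 192, 193, 206, 219, 224]

Fragments:
  8→23: 15 bp
  23→34: 11 bp
  34→46: 12 bp
  46→54: 8 bp
  54→65: 11 bp
  65→72: 7 bp
  72→84: 12 bp
  84→102: 18 bp
  102→103: 1 bp
  103→111: 8 bp
  111→127: 16 bp
  127→146: 19 bp
  146→164: 18 bp
  164→175: 11 bp
  175→180: 5 bp
  180→192: 12 bp
  192→193: 1 bp
  193→206: 13 bp
  206→219: 13 bp
  219→224: 5 bp
  224→8 (wrap): 226-224+8 = 10 bp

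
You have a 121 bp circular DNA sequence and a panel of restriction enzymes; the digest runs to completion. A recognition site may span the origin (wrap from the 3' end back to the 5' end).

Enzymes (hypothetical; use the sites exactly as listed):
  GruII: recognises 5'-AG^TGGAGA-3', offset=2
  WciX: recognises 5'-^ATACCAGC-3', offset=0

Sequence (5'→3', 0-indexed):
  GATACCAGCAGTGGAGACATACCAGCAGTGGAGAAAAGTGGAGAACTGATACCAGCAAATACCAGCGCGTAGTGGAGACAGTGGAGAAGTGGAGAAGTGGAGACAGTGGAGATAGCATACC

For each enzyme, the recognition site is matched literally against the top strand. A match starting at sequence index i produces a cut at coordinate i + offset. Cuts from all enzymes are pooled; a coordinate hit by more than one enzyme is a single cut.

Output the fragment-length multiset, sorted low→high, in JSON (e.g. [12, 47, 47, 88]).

[7,8,8,9,9,10,10,10,10,10,14,16]

Scan for sites:
  GruII (AGTGGAGA, off=2): starts [9, 26, 36, 70, 79, 87, 95, 104] → cuts [11, 28, 38, 72, 81, 89, 97, 106]
  WciX (ATACCAGC, off=0): starts [1, 18, 48, 58] → cuts [1, 18, 48, 58]

All cut coordinates (distinct, sorted): [1, 11, 18, 28, 38, 48, 58, 72, 81, 89, 97, 106]

Fragment lengths:
  1→11: 10 bp
  11→18: 7 bp
  18→28: 10 bp
  28→38: 10 bp
  38→48: 10 bp
  48→58: 10 bp
  58→72: 14 bp
  72→81: 9 bp
  81→89: 8 bp
  89→97: 8 bp
  97→106: 9 bp
  106→1 (wrap): 121-106+1 = 16 bp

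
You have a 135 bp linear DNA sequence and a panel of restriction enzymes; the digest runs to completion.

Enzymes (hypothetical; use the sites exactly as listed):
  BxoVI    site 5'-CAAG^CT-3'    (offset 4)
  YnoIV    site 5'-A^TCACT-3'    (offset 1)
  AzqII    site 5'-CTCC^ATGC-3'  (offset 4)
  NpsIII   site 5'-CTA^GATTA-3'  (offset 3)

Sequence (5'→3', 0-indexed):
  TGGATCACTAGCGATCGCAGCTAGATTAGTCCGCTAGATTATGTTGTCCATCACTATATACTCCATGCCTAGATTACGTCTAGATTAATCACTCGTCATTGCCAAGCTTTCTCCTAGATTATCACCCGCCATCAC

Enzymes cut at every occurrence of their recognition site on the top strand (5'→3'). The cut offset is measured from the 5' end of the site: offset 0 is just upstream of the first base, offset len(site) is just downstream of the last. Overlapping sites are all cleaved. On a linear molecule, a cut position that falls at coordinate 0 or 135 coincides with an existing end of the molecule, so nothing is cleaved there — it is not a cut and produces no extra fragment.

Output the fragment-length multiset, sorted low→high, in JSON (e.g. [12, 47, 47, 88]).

Scan for sites:
  BxoVI CAAGCT/4: at [102] ⇒ [106]
  YnoIV ATCACT/1: at [3, 49, 87] ⇒ [4, 50, 88]
  AzqII CTCCATGC/4: at [60] ⇒ [64]
  NpsIII CTAGATTA/3: at [20, 33, 68, 79, 113] ⇒ [23, 36, 71, 82, 116]

Pooled cuts: [4, 23, 36, 50, 64, 71, 82, 88, 106, 116]

Fragments:
  [0,4): 4 bp
  [4,23): 19 bp
  [23,36): 13 bp
  [36,50): 14 bp
  [50,64): 14 bp
  [64,71): 7 bp
  [71,82): 11 bp
  [82,88): 6 bp
  [88,106): 18 bp
  [106,116): 10 bp
  [116,135): 19 bp

[4,6,7,10,11,13,14,14,18,19,19]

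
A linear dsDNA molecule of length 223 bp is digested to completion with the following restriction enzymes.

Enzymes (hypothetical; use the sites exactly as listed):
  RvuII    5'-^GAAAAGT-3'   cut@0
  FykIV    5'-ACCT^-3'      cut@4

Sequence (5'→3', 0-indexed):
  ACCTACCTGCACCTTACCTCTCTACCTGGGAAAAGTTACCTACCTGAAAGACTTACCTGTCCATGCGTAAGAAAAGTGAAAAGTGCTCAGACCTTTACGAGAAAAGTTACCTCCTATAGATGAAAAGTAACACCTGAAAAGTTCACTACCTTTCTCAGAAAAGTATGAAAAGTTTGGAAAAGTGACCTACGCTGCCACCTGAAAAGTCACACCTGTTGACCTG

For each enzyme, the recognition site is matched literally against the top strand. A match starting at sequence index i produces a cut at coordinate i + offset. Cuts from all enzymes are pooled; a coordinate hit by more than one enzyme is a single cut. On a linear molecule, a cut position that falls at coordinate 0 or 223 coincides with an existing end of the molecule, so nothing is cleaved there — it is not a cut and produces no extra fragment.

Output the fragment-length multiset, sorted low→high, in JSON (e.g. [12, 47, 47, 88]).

[1,2,4,4,4,5,6,6,6,7,8,8,9,9,10,12,12,12,12,12,13,14,14,16,17]

Scan for sites:
  RvuII (GAAAAGT, off=0): starts [29, 70, 77, 100, 121, 135, 157, 166, 176, 200] → cuts [29, 70, 77, 100, 121, 135, 157, 166, 176, 200]
  FykIV (ACCT, off=4): starts [0, 4, 10, 15, 23, 37, 41, 54, 90, 108, 131, 147, 184, 196, 210, 218] → cuts [4, 8, 14, 19, 27, 41, 45, 58, 94, 112, 135, 151, 188, 200, 214, 222]

All cut coordinates (distinct, sorted): [4, 8, 14, 19, 27, 29, 41, 45, 58, 70, 77, 94, 100, 112, 121, 135, 151, 157, 166, 176, 188, 200, 214, 222]

Fragments:
  [0,4): 4 bp
  [4,8): 4 bp
  [8,14): 6 bp
  [14,19): 5 bp
  [19,27): 8 bp
  [27,29): 2 bp
  [29,41): 12 bp
  [41,45): 4 bp
  [45,58): 13 bp
  [58,70): 12 bp
  [70,77): 7 bp
  [77,94): 17 bp
  [94,100): 6 bp
  [100,112): 12 bp
  [112,121): 9 bp
  [121,135): 14 bp
  [135,151): 16 bp
  [151,157): 6 bp
  [157,166): 9 bp
  [166,176): 10 bp
  [176,188): 12 bp
  [188,200): 12 bp
  [200,214): 14 bp
  [214,222): 8 bp
  [222,223): 1 bp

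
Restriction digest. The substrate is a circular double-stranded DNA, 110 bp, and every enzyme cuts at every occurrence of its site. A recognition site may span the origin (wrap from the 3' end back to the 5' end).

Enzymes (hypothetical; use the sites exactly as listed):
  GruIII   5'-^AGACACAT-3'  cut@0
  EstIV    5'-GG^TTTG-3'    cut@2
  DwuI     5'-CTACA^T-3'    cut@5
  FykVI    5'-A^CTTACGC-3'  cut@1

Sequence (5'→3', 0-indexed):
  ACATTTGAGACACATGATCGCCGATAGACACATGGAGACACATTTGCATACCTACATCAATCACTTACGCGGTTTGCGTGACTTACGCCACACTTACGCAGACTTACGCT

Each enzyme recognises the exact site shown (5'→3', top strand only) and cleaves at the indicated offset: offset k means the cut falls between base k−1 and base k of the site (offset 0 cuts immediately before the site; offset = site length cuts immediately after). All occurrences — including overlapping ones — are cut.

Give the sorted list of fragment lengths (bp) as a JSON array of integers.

[4,7,9,9,10,10,11,11,18,21]

Scan for sites:
  GruIII AGACACAT/0: at [7, 25, 35] ⇒ [7, 25, 35]
  EstIV GGTTTG/2: at [70] ⇒ [72]
  DwuI CTACAT/5: at [51, 108] ⇒ [3, 56]
  FykVI ACTTACGC/1: at [62, 80, 91, 101] ⇒ [63, 81, 92, 102]

All cut coordinates (distinct, sorted): [3, 7, 25, 35, 56, 63, 72, 81, 92, 102]

Fragments:
  3→7: 4 bp
  7→25: 18 bp
  25→35: 10 bp
  35→56: 21 bp
  56→63: 7 bp
  63→72: 9 bp
  72→81: 9 bp
  81→92: 11 bp
  92→102: 10 bp
  102→3 (wrap): 110-102+3 = 11 bp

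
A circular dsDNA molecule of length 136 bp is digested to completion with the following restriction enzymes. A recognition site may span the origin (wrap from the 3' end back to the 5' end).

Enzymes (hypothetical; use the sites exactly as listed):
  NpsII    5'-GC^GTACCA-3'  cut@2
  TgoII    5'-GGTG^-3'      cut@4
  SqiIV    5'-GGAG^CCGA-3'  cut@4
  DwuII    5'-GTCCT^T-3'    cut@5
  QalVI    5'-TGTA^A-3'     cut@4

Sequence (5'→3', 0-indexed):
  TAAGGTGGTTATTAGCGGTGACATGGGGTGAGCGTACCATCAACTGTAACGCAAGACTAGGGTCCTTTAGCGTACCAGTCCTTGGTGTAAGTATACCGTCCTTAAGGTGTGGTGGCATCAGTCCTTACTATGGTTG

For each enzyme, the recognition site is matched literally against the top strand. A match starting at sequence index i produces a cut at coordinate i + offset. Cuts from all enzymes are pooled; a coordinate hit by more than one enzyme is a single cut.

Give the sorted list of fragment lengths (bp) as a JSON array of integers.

Scan for sites:
  NpsII (GCGTACCA, off=2): starts [31, 69] → cuts [33, 71]
  TgoII (GGTG, off=4): starts [3, 16, 26, 83, 105, 110] → cuts [7, 20, 30, 87, 109, 114]
  SqiIV (GGAGCCGA, off=4): no sites
  DwuII (GTCCTT, off=5): starts [61, 77, 97, 120] → cuts [66, 82, 102, 125]
  QalVI (TGTAA, off=4): starts [44, 85, 134] → cuts [2, 48, 89]

Pooled cuts: [2, 7, 20, 30, 33, 48, 66, 71, 82, 87, 89, 102, 109, 114, 125]

Fragments:
  2→7: 5 bp
  7→20: 13 bp
  20→30: 10 bp
  30→33: 3 bp
  33→48: 15 bp
  48→66: 18 bp
  66→71: 5 bp
  71→82: 11 bp
  82→87: 5 bp
  87→89: 2 bp
  89→102: 13 bp
  102→109: 7 bp
  109→114: 5 bp
  114→125: 11 bp
  125→2 (wrap): 136-125+2 = 13 bp

[2,3,5,5,5,5,7,10,11,11,13,13,13,15,18]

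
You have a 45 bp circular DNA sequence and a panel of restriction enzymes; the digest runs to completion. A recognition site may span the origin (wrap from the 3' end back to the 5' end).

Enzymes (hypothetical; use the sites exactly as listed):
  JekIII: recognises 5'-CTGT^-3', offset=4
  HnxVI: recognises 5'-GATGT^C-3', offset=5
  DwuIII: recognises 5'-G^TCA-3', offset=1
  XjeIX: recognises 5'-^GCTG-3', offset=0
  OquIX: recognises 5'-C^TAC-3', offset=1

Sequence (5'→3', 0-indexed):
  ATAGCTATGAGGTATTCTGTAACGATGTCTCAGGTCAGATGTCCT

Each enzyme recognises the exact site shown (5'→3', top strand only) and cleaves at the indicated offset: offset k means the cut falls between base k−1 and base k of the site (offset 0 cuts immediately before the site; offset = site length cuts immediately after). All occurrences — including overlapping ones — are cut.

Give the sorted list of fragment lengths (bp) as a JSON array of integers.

[6,8,8,23]

Per-enzyme occurrences:
  JekIII (CTGT, off=4): starts [16] → cuts [20]
  HnxVI (GATGTC, off=5): starts [23, 37] → cuts [28, 42]
  DwuIII (GTCA, off=1): starts [33] → cuts [34]
  XjeIX (GCTG, off=0): no sites
  OquIX (CTAC, off=1): no sites

Pooled cuts: [20, 28, 34, 42]

Fragments:
  20→28: 8 bp
  28→34: 6 bp
  34→42: 8 bp
  42→20 (wrap): 45-42+20 = 23 bp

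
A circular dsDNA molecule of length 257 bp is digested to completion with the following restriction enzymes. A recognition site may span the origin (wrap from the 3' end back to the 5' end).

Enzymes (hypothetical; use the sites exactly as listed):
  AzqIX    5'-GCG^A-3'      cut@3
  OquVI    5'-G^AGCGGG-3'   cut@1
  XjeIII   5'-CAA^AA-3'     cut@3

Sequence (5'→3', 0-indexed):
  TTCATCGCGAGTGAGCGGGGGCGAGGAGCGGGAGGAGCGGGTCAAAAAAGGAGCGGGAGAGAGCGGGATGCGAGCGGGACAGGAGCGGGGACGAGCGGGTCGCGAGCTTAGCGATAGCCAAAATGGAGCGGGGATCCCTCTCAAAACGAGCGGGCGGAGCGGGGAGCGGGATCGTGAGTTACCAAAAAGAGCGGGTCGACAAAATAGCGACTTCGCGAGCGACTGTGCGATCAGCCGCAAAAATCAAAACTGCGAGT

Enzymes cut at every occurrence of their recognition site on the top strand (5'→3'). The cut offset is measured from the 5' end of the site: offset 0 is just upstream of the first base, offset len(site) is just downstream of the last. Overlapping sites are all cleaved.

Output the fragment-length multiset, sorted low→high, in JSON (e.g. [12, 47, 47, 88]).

[3,4,4,4,4,5,6,7,7,7,7,8,8,8,9,9,9,10,10,10,10,11,11,11,11,12,13,18,21]

Site scan:
  AzqIX GCGA/3: at [6, 20, 69, 101, 110, 206, 214, 218, 226, 251] ⇒ [9, 23, 72, 104, 113, 209, 217, 221, 229, 254]
  OquVI GAGCGGG/1: at [12, 25, 34, 50, 60, 71, 82, 92, 125, 147, 156, 163, 188] ⇒ [13, 26, 35, 51, 61, 72, 83, 93, 126, 148, 157, 164, 189]
  XjeIII CAAAA/3: at [42, 118, 141, 182, 199, 237, 244] ⇒ [45, 121, 144, 185, 202, 240, 247]

Pooled cuts: [9, 13, 23, 26, 35, 45, 51, 61, 72, 83, 93, 104, 113, 121, 126, 144, 148, 157, 164, 185, 189, 202, 209, 217, 221, 229, 240, 247, 254]

Fragment lengths:
  9→13: 4 bp
  13→23: 10 bp
  23→26: 3 bp
  26→35: 9 bp
  35→45: 10 bp
  45→51: 6 bp
  51→61: 10 bp
  61→72: 11 bp
  72→83: 11 bp
  83→93: 10 bp
  93→104: 11 bp
  104→113: 9 bp
  113→121: 8 bp
  121→126: 5 bp
  126→144: 18 bp
  144→148: 4 bp
  148→157: 9 bp
  157→164: 7 bp
  164→185: 21 bp
  185→189: 4 bp
  189→202: 13 bp
  202→209: 7 bp
  209→217: 8 bp
  217→221: 4 bp
  221→229: 8 bp
  229→240: 11 bp
  240→247: 7 bp
  247→254: 7 bp
  254→9 (wrap): 257-254+9 = 12 bp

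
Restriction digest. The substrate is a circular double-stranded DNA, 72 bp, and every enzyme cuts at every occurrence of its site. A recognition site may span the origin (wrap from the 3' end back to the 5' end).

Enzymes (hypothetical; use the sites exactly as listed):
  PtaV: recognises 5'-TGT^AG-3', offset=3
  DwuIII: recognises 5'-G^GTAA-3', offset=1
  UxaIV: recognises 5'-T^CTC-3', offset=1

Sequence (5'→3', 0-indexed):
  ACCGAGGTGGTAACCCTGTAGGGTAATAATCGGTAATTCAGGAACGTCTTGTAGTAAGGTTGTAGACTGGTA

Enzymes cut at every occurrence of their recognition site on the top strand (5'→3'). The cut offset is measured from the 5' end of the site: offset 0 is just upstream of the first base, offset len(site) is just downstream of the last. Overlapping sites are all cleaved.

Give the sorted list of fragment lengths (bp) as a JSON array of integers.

[3,6,10,10,11,12,20]

Per-enzyme occurrences:
  PtaV TGTAG/3: at [16, 49, 60] ⇒ [19, 52, 63]
  DwuIII GGTAA/1: at [8, 21, 31, 68] ⇒ [9, 22, 32, 69]
  UxaIV (TCTC, off=1): no sites

Pooled cuts: [9, 19, 22, 32, 52, 63, 69]

Fragment lengths:
  9→19: 10 bp
  19→22: 3 bp
  22→32: 10 bp
  32→52: 20 bp
  52→63: 11 bp
  63→69: 6 bp
  69→9 (wrap): 72-69+9 = 12 bp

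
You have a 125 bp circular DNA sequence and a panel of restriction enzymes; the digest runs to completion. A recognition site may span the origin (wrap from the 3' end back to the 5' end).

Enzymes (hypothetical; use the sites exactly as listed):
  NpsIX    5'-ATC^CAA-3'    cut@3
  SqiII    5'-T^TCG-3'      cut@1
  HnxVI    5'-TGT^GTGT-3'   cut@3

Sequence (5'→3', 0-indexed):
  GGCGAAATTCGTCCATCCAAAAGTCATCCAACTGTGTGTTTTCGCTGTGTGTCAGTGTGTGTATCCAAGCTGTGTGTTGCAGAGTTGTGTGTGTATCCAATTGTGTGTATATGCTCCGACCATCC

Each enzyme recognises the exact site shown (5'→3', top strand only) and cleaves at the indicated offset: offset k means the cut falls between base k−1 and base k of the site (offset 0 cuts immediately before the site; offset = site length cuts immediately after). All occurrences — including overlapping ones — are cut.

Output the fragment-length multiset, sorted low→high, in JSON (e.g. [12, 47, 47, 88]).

[2,6,7,7,7,7,7,8,9,10,11,15,29]

Per-enzyme occurrences:
  NpsIX (ATCCAA, off=3): starts [14, 25, 62, 94] → cuts [17, 28, 65, 97]
  SqiII (TTCG, off=1): starts [7, 40] → cuts [8, 41]
  HnxVI (TGTGTGT, off=3): starts [32, 45, 55, 70, 85, 87, 101] → cuts [35, 48, 58, 73, 88, 90, 104]

Pooled cuts: [8, 17, 28, 35, 41, 48, 58, 65, 73, 88, 90, 97, 104]

Fragment lengths:
  8→17: 9 bp
  17→28: 11 bp
  28→35: 7 bp
  35→41: 6 bp
  41→48: 7 bp
  48→58: 10 bp
  58→65: 7 bp
  65→73: 8 bp
  73→88: 15 bp
  88→90: 2 bp
  90→97: 7 bp
  97→104: 7 bp
  104→8 (wrap): 125-104+8 = 29 bp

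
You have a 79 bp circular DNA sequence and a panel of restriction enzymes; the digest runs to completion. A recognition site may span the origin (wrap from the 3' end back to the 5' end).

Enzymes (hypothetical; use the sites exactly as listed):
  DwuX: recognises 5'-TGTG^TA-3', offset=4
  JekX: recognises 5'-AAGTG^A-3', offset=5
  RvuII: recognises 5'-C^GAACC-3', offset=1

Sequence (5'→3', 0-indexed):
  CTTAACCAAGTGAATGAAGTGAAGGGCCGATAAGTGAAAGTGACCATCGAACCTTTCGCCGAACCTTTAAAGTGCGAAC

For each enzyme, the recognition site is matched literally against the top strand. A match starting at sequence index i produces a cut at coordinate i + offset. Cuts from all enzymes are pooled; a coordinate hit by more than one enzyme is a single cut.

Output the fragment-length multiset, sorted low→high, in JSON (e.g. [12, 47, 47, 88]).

Site scan:
  DwuX (TGTGTA, off=4): no sites
  JekX (AAGTGA, off=5): starts [7, 16, 31, 37] → cuts [12, 21, 36, 42]
  RvuII (CGAACC, off=1): starts [47, 59, 74] → cuts [48, 60, 75]

All cut coordinates (distinct, sorted): [12, 21, 36, 42, 48, 60, 75]

Fragment lengths:
  12→21: 9 bp
  21→36: 15 bp
  36→42: 6 bp
  42→48: 6 bp
  48→60: 12 bp
  60→75: 15 bp
  75→12 (wrap): 79-75+12 = 16 bp

[6,6,9,12,15,15,16]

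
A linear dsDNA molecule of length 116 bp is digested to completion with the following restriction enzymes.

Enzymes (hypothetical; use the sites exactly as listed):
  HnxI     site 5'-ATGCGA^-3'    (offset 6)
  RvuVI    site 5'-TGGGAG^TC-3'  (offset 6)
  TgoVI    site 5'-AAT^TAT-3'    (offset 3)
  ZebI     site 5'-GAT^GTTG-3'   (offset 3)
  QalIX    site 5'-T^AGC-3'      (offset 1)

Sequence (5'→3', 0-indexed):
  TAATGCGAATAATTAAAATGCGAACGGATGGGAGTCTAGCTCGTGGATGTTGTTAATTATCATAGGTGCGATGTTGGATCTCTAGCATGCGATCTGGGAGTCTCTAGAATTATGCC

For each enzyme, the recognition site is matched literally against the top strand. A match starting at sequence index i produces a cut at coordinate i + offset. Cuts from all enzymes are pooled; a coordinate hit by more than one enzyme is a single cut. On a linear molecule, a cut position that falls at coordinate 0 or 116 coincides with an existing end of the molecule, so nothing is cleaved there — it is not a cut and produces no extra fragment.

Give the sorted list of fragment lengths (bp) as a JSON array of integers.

[3,6,8,8,9,9,10,11,11,11,15,15]

Per-enzyme occurrences:
  HnxI ATGCGA/6: at [2, 17, 86] ⇒ [8, 23, 92]
  RvuVI TGGGAGTC/6: at [28, 94] ⇒ [34, 100]
  TgoVI AATTAT/3: at [54, 107] ⇒ [57, 110]
  ZebI GATGTTG/3: at [45, 69] ⇒ [48, 72]
  QalIX TAGC/1: at [36, 82] ⇒ [37, 83]

Pooled cuts: [8, 23, 34, 37, 48, 57, 72, 83, 92, 100, 110]

Fragment lengths:
  [0,8): 8 bp
  [8,23): 15 bp
  [23,34): 11 bp
  [34,37): 3 bp
  [37,48): 11 bp
  [48,57): 9 bp
  [57,72): 15 bp
  [72,83): 11 bp
  [83,92): 9 bp
  [92,100): 8 bp
  [100,110): 10 bp
  [110,116): 6 bp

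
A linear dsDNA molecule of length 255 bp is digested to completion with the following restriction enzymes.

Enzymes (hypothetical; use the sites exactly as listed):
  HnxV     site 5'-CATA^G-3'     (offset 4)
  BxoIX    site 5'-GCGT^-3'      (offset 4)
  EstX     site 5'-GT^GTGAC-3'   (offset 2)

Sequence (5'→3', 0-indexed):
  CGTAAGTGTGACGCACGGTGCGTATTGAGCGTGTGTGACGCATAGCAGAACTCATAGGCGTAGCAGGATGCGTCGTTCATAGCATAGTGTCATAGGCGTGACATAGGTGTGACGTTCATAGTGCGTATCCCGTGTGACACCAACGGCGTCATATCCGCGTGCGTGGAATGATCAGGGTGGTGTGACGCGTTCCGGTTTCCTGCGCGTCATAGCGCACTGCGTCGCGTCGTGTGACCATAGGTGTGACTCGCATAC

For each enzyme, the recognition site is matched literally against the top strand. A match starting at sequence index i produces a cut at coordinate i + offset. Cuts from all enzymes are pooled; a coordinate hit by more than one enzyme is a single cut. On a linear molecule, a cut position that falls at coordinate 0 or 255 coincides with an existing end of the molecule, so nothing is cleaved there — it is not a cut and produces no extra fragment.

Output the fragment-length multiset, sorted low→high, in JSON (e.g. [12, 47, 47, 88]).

Site scan:
  HnxV (CATAG, off=4): starts [40, 52, 77, 82, 90, 101, 116, 207, 235] → cuts [44, 56, 81, 86, 94, 105, 120, 211, 239]
  BxoIX (GCGT, off=4): starts [19, 28, 57, 69, 95, 122, 145, 156, 160, 186, 203, 218, 223] → cuts [23, 32, 61, 73, 99, 126, 149, 160, 164, 190, 207, 222, 227]
  EstX (GTGTGAC, off=2): starts [5, 32, 106, 131, 179, 228, 240] → cuts [7, 34, 108, 133, 181, 230, 242]

All cut coordinates (distinct, sorted): [7, 23, 32, 34, 44, 56, 61, 73, 81, 86, 94, 99, 105, 108, 120, 126, 133, 149, 160, 164, 181, 190, 207, 211, 222, 227, 230, 239, 242]

Fragments:
  [0,7): 7 bp
  [7,23): 16 bp
  [23,32): 9 bp
  [32,34): 2 bp
  [34,44): 10 bp
  [44,56): 12 bp
  [56,61): 5 bp
  [61,73): 12 bp
  [73,81): 8 bp
  [81,86): 5 bp
  [86,94): 8 bp
  [94,99): 5 bp
  [99,105): 6 bp
  [105,108): 3 bp
  [108,120): 12 bp
  [120,126): 6 bp
  [126,133): 7 bp
  [133,149): 16 bp
  [149,160): 11 bp
  [160,164): 4 bp
  [164,181): 17 bp
  [181,190): 9 bp
  [190,207): 17 bp
  [207,211): 4 bp
  [211,222): 11 bp
  [222,227): 5 bp
  [227,230): 3 bp
  [230,239): 9 bp
  [239,242): 3 bp
  [242,255): 13 bp

[2,3,3,3,4,4,5,5,5,5,6,6,7,7,8,8,9,9,9,10,11,11,12,12,12,13,16,16,17,17]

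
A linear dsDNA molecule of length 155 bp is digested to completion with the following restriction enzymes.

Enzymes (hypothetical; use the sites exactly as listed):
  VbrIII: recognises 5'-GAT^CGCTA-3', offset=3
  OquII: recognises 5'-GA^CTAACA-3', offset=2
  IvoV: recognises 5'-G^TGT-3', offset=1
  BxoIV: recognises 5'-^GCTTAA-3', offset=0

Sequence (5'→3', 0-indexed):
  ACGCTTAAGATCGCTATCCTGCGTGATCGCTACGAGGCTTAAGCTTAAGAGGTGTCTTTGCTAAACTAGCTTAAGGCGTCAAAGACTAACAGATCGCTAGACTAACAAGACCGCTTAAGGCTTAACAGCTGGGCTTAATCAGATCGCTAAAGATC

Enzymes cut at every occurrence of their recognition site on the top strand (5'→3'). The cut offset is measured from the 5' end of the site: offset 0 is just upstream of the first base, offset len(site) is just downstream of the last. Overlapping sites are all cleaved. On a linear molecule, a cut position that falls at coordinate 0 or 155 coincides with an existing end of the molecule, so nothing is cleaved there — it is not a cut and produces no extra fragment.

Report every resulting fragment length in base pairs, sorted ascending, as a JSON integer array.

[2,6,7,7,9,9,9,10,11,11,12,13,16,16,17]

Site scan:
  VbrIII GATCGCTA/3: at [8, 24, 91, 141] ⇒ [11, 27, 94, 144]
  OquII GACTAACA/2: at [83, 99] ⇒ [85, 101]
  IvoV GTGT/1: at [51] ⇒ [52]
  BxoIV GCTTAA/0: at [2, 36, 42, 68, 112, 119, 132] ⇒ [2, 36, 42, 68, 112, 119, 132]

All cut coordinates (distinct, sorted): [2, 11, 27, 36, 42, 52, 68, 85, 94, 101, 112, 119, 132, 144]

Fragments:
  [0,2): 2 bp
  [2,11): 9 bp
  [11,27): 16 bp
  [27,36): 9 bp
  [36,42): 6 bp
  [42,52): 10 bp
  [52,68): 16 bp
  [68,85): 17 bp
  [85,94): 9 bp
  [94,101): 7 bp
  [101,112): 11 bp
  [112,119): 7 bp
  [119,132): 13 bp
  [132,144): 12 bp
  [144,155): 11 bp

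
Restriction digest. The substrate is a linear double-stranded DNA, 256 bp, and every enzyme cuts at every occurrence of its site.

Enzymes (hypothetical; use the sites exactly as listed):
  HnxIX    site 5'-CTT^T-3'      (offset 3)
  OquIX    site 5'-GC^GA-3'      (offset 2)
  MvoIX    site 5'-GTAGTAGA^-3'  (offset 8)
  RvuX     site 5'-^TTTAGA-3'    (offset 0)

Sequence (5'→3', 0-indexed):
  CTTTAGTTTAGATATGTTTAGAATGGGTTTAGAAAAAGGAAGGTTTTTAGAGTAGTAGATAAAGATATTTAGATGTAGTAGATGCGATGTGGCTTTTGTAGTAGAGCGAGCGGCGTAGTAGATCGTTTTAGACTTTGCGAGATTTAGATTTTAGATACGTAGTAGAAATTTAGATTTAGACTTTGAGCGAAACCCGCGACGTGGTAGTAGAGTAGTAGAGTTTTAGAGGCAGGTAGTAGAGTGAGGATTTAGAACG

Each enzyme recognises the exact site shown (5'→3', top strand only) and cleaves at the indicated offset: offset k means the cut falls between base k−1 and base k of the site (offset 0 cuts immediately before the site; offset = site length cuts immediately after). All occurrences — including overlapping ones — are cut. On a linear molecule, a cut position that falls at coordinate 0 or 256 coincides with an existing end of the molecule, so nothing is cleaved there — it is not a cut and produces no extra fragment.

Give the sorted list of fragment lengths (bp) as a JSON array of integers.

Scan for sites:
  HnxIX CTTT/3: at [0, 92, 132, 180] ⇒ [3, 95, 135, 183]
  OquIX GCGA/2: at [83, 105, 136, 186, 195] ⇒ [85, 107, 138, 188, 197]
  MvoIX GTAGTAGA/8: at [51, 74, 97, 114, 158, 203, 211, 232] ⇒ [59, 82, 105, 122, 166, 211, 219, 240]
  RvuX TTTAGA/0: at [6, 16, 27, 45, 67, 126, 142, 149, 168, 174, 221, 247] ⇒ [6, 16, 27, 45, 67, 126, 142, 149, 168, 174, 221, 247]

All cut coordinates (distinct, sorted): [3, 6, 16, 27, 45, 59, 67, 82, 85, 95, 105, 107, 122, 126, 135, 138, 142, 149, 166, 168, 174, 183, 188, 197, 211, 219, 221, 240, 247]

Fragments:
  [0,3): 3 bp
  [3,6): 3 bp
  [6,16): 10 bp
  [16,27): 11 bp
  [27,45): 18 bp
  [45,59): 14 bp
  [59,67): 8 bp
  [67,82): 15 bp
  [82,85): 3 bp
  [85,95): 10 bp
  [95,105): 10 bp
  [105,107): 2 bp
  [107,122): 15 bp
  [122,126): 4 bp
  [126,135): 9 bp
  [135,138): 3 bp
  [138,142): 4 bp
  [142,149): 7 bp
  [149,166): 17 bp
  [166,168): 2 bp
  [168,174): 6 bp
  [174,183): 9 bp
  [183,188): 5 bp
  [188,197): 9 bp
  [197,211): 14 bp
  [211,219): 8 bp
  [219,221): 2 bp
  [221,240): 19 bp
  [240,247): 7 bp
  [247,256): 9 bp

[2,2,2,3,3,3,3,4,4,5,6,7,7,8,8,9,9,9,9,10,10,10,11,14,14,15,15,17,18,19]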